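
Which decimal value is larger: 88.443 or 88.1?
88.443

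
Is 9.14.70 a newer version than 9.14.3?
Yes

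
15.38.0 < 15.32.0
False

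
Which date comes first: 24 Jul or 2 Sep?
24 Jul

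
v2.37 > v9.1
False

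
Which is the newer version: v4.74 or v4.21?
v4.74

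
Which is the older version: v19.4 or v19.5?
v19.4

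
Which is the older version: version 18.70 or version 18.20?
version 18.20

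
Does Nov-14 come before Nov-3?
No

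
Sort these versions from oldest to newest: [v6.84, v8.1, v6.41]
[v6.41, v6.84, v8.1]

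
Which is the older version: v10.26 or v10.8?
v10.8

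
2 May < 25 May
True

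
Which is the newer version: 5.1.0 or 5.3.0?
5.3.0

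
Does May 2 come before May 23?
Yes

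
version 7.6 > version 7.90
False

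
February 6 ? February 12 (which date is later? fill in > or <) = <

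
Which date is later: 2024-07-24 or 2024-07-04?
2024-07-24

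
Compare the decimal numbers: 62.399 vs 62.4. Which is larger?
62.4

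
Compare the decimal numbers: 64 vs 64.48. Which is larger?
64.48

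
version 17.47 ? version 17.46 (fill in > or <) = >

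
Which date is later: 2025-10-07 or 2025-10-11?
2025-10-11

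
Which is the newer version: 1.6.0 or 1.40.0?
1.40.0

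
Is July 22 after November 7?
No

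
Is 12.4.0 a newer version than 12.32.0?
No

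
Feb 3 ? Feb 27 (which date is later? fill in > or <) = <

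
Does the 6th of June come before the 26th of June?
Yes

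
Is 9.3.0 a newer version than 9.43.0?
No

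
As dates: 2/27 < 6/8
True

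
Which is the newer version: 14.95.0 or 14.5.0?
14.95.0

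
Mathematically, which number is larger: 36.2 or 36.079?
36.2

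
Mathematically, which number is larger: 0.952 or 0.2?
0.952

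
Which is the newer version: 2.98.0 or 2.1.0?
2.98.0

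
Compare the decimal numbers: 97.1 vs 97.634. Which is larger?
97.634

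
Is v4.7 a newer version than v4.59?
No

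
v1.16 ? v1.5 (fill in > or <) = >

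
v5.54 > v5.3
True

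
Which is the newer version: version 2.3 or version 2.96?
version 2.96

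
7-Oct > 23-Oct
False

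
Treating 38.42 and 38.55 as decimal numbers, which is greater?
38.55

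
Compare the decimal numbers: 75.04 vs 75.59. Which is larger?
75.59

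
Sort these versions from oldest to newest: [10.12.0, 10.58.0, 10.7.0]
[10.7.0, 10.12.0, 10.58.0]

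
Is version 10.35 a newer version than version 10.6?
Yes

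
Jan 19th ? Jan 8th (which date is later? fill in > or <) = >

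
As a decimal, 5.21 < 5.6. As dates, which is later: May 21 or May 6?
May 21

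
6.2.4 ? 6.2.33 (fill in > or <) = <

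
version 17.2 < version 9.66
False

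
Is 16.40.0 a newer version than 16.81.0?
No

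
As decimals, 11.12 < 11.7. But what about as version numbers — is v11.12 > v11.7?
True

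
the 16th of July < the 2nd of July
False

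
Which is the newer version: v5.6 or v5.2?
v5.6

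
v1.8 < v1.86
True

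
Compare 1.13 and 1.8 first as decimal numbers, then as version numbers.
As decimals: 1.13 < 1.8. As versions: v1.13 > v1.8 (minor version 13 > 8).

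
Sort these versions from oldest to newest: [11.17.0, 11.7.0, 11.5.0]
[11.5.0, 11.7.0, 11.17.0]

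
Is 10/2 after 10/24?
No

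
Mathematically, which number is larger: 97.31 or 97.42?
97.42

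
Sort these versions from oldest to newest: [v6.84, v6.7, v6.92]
[v6.7, v6.84, v6.92]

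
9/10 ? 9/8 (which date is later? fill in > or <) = >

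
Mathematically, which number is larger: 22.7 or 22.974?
22.974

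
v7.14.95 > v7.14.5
True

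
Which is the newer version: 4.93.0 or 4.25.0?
4.93.0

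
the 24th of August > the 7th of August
True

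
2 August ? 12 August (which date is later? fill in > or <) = <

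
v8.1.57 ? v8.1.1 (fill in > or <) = >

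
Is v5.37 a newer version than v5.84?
No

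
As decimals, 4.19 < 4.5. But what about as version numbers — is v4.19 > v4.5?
True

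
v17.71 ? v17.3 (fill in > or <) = >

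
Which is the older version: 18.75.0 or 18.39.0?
18.39.0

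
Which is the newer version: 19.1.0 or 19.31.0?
19.31.0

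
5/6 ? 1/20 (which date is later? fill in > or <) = >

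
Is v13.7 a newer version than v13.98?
No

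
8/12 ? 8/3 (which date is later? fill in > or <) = >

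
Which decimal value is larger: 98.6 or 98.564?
98.6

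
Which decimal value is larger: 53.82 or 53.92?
53.92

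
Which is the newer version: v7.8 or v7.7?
v7.8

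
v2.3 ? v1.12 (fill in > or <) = >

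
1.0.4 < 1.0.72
True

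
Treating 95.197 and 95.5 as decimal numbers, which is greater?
95.5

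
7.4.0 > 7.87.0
False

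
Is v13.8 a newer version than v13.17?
No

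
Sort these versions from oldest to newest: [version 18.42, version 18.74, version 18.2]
[version 18.2, version 18.42, version 18.74]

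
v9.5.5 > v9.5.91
False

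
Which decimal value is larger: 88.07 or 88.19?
88.19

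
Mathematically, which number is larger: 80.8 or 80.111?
80.8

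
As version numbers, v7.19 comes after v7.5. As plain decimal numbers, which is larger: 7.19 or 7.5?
7.5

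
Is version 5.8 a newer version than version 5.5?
Yes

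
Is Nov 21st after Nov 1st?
Yes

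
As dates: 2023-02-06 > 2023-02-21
False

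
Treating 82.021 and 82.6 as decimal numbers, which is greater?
82.6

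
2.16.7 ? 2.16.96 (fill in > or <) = <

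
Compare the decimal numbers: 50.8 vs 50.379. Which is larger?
50.8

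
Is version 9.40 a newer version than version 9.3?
Yes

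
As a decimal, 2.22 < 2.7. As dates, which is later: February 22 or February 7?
February 22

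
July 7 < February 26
False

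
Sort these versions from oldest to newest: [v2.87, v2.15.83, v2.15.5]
[v2.15.5, v2.15.83, v2.87]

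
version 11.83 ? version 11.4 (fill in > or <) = >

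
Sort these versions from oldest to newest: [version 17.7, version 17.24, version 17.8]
[version 17.7, version 17.8, version 17.24]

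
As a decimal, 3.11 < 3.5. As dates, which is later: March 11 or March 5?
March 11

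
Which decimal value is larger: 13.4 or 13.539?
13.539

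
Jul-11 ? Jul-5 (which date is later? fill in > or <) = >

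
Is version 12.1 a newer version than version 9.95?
Yes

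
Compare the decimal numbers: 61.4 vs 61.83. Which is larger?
61.83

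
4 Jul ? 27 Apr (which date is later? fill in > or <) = >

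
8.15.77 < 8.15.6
False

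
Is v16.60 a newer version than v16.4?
Yes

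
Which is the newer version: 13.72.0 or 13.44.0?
13.72.0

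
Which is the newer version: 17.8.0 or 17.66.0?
17.66.0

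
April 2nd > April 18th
False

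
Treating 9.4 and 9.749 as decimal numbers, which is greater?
9.749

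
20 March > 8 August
False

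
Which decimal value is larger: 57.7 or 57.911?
57.911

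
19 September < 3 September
False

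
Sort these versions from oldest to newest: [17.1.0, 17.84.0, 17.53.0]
[17.1.0, 17.53.0, 17.84.0]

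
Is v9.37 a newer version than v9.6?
Yes. Version numbers are compared segment by segment as integers, not as decimals: minor version 37 > 6, so v9.37 > v9.6 (even though the decimal 9.37 < 9.6).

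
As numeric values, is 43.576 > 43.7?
False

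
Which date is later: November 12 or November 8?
November 12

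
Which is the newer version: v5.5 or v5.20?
v5.20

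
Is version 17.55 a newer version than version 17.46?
Yes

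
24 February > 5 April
False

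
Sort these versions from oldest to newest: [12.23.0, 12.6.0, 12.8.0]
[12.6.0, 12.8.0, 12.23.0]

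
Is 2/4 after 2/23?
No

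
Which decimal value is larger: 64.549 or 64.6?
64.6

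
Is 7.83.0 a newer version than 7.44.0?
Yes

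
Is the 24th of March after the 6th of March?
Yes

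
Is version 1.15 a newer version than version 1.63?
No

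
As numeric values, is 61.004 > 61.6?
False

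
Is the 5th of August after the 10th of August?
No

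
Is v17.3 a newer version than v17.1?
Yes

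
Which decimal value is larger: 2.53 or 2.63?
2.63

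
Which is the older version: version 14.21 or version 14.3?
version 14.3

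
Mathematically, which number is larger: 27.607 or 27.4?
27.607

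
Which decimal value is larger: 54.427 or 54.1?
54.427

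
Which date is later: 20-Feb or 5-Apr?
5-Apr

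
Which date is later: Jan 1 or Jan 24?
Jan 24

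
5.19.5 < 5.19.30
True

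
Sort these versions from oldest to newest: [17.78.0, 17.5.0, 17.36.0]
[17.5.0, 17.36.0, 17.78.0]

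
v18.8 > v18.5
True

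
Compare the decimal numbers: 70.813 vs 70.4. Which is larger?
70.813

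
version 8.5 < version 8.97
True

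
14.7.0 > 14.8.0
False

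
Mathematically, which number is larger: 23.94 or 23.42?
23.94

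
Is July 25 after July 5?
Yes. Day 25 comes after day 5 in July — this is a date comparison, not a decimal one (the decimal 7.25 would be smaller than 7.5).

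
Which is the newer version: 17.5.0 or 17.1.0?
17.5.0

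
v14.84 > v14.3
True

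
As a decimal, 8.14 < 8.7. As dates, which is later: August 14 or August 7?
August 14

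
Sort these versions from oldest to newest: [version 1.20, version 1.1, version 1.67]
[version 1.1, version 1.20, version 1.67]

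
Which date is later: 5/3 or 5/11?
5/11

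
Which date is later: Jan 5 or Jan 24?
Jan 24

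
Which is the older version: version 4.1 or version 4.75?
version 4.1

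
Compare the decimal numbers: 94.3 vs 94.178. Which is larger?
94.3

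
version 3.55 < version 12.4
True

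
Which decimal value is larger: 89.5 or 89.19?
89.5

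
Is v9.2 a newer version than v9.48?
No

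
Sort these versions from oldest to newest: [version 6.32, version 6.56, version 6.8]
[version 6.8, version 6.32, version 6.56]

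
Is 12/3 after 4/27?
Yes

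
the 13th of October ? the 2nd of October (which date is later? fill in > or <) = >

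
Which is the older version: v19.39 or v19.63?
v19.39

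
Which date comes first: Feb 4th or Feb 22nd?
Feb 4th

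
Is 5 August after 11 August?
No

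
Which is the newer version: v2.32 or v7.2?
v7.2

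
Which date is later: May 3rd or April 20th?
May 3rd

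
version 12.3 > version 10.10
True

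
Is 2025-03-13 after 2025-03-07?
Yes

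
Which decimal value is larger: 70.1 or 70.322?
70.322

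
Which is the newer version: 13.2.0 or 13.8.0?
13.8.0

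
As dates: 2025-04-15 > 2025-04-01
True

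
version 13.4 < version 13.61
True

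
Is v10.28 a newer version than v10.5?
Yes. Version numbers are compared segment by segment as integers, not as decimals: minor version 28 > 5, so v10.28 > v10.5 (even though the decimal 10.28 < 10.5).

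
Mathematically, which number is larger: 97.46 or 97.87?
97.87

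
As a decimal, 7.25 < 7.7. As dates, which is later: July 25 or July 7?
July 25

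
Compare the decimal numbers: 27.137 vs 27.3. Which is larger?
27.3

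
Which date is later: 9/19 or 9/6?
9/19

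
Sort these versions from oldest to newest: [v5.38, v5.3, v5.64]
[v5.3, v5.38, v5.64]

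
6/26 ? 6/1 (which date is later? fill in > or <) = >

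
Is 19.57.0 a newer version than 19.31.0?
Yes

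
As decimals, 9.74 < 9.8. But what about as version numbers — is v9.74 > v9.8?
True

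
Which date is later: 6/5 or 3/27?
6/5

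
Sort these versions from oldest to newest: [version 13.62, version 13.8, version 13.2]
[version 13.2, version 13.8, version 13.62]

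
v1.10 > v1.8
True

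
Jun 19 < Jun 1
False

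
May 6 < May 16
True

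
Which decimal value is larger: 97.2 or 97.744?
97.744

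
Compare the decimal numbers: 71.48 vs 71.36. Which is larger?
71.48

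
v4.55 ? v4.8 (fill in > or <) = >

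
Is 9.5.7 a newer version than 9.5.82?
No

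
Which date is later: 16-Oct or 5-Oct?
16-Oct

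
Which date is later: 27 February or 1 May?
1 May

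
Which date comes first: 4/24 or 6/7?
4/24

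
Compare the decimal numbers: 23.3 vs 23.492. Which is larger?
23.492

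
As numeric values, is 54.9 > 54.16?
True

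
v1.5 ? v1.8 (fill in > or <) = <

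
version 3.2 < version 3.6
True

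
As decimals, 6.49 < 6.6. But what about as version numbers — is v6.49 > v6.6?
True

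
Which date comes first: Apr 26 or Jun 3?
Apr 26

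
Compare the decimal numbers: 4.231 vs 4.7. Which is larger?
4.7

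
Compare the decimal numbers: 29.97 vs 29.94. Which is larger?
29.97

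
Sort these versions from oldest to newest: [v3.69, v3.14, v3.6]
[v3.6, v3.14, v3.69]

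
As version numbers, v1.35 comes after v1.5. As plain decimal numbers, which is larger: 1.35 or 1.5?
1.5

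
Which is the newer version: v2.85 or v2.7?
v2.85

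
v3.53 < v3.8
False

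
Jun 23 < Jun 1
False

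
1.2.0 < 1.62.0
True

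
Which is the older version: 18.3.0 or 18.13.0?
18.3.0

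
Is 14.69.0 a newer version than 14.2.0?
Yes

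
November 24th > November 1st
True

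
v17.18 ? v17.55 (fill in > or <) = <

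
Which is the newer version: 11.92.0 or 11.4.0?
11.92.0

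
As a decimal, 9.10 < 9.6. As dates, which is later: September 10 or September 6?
September 10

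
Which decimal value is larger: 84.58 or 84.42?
84.58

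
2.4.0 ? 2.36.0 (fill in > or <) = <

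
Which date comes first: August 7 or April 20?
April 20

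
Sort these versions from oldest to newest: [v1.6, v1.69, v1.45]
[v1.6, v1.45, v1.69]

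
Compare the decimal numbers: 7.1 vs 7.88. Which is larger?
7.88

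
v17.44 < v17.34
False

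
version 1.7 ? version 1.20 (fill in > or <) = <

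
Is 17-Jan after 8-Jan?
Yes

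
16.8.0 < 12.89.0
False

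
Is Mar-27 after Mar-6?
Yes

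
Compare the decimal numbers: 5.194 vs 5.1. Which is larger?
5.194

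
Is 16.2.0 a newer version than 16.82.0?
No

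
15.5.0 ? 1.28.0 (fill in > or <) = >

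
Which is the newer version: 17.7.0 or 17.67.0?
17.67.0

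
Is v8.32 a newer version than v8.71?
No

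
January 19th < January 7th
False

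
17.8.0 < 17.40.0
True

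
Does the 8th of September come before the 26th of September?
Yes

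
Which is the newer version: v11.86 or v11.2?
v11.86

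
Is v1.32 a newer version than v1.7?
Yes. Version numbers are compared segment by segment as integers, not as decimals: minor version 32 > 7, so v1.32 > v1.7 (even though the decimal 1.32 < 1.7).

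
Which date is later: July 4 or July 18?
July 18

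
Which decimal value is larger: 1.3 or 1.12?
1.3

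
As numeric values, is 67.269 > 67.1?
True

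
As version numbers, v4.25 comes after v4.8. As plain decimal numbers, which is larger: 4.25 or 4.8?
4.8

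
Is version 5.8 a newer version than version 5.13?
No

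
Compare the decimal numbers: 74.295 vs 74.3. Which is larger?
74.3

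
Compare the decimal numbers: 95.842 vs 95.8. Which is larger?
95.842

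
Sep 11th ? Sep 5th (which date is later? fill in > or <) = >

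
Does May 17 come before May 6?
No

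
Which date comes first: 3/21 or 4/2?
3/21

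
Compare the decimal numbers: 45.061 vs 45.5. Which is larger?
45.5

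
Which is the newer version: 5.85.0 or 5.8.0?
5.85.0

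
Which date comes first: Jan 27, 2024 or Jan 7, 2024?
Jan 7, 2024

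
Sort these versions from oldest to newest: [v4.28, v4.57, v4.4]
[v4.4, v4.28, v4.57]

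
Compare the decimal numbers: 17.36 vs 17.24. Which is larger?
17.36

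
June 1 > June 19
False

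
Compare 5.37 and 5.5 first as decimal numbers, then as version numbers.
As decimals: 5.37 < 5.5. As versions: v5.37 > v5.5 (minor version 37 > 5).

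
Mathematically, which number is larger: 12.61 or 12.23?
12.61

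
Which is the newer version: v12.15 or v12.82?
v12.82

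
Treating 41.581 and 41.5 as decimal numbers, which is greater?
41.581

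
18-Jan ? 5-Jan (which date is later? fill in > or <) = >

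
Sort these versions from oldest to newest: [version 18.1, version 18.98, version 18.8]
[version 18.1, version 18.8, version 18.98]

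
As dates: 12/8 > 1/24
True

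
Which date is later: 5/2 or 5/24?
5/24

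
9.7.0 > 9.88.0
False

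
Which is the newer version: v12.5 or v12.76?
v12.76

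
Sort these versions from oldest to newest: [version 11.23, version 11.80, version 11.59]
[version 11.23, version 11.59, version 11.80]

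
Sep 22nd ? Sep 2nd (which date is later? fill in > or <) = >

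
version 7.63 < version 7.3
False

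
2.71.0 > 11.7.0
False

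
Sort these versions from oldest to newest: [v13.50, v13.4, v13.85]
[v13.4, v13.50, v13.85]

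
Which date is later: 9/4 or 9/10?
9/10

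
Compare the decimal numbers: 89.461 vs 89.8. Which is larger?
89.8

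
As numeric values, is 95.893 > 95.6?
True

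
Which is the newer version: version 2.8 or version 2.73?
version 2.73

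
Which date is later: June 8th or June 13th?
June 13th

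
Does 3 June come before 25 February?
No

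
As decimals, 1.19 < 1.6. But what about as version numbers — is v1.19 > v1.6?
True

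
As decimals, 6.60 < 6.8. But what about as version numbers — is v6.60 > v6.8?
True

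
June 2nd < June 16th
True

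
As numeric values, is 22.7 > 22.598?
True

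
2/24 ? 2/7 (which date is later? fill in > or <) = >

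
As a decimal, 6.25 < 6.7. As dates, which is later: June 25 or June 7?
June 25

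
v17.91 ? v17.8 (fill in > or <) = >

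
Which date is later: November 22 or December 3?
December 3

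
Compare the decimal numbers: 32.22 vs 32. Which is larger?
32.22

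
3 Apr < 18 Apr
True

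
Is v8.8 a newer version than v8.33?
No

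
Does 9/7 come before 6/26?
No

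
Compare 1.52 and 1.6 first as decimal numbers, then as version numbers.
As decimals: 1.52 < 1.6. As versions: v1.52 > v1.6 (minor version 52 > 6).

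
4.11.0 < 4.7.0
False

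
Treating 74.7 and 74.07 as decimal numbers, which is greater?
74.7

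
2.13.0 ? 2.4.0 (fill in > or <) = >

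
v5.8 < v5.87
True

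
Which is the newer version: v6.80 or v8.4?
v8.4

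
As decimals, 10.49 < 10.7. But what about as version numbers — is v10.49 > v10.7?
True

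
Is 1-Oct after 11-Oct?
No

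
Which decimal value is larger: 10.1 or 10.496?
10.496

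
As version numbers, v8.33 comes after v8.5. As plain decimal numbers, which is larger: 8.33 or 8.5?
8.5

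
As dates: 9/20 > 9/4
True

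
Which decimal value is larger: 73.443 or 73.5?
73.5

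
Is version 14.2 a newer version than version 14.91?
No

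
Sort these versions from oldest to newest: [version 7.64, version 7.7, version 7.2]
[version 7.2, version 7.7, version 7.64]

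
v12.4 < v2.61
False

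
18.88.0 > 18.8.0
True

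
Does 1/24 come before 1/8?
No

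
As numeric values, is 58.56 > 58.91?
False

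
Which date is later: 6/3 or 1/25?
6/3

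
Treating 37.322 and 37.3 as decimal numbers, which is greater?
37.322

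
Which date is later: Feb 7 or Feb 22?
Feb 22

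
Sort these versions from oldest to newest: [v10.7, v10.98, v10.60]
[v10.7, v10.60, v10.98]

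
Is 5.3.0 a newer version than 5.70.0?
No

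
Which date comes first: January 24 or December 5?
January 24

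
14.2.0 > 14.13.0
False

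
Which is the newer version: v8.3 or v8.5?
v8.5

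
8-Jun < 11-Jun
True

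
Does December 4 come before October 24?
No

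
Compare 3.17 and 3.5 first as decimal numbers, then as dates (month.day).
As decimals: 3.17 < 3.5. As dates: 3/17 is later than 3/5 (day 17 > day 5).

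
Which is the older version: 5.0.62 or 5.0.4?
5.0.4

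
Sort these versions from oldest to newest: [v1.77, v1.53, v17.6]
[v1.53, v1.77, v17.6]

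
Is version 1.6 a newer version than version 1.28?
No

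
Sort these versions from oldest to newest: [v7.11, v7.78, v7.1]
[v7.1, v7.11, v7.78]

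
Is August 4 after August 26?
No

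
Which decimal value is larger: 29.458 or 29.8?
29.8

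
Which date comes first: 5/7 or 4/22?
4/22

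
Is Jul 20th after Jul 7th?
Yes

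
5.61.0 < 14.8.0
True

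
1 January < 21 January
True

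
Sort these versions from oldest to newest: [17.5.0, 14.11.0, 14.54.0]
[14.11.0, 14.54.0, 17.5.0]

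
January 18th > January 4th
True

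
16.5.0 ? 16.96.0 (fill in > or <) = <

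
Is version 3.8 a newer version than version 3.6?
Yes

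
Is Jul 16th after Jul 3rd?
Yes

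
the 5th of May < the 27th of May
True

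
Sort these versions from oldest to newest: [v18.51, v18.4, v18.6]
[v18.4, v18.6, v18.51]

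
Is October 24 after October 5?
Yes. Day 24 comes after day 5 in October — this is a date comparison, not a decimal one (the decimal 10.24 would be smaller than 10.5).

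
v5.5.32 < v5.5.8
False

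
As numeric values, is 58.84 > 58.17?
True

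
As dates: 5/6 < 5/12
True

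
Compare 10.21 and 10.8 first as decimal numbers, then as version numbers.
As decimals: 10.21 < 10.8. As versions: v10.21 > v10.8 (minor version 21 > 8).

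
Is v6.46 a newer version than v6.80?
No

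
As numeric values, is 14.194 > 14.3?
False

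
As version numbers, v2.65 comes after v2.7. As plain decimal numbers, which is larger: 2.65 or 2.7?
2.7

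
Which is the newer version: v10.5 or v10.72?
v10.72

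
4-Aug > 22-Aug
False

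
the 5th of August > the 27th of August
False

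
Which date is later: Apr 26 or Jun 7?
Jun 7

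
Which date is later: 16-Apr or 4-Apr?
16-Apr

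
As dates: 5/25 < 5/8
False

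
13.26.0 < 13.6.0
False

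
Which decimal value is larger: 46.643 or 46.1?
46.643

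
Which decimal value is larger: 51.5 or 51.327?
51.5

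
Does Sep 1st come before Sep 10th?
Yes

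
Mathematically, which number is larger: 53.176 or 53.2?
53.2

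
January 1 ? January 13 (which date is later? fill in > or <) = <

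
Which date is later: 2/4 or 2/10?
2/10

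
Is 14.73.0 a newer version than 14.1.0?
Yes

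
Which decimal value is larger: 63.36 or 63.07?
63.36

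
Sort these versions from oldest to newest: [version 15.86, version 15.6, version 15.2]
[version 15.2, version 15.6, version 15.86]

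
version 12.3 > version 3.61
True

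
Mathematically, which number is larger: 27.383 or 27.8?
27.8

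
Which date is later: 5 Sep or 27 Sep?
27 Sep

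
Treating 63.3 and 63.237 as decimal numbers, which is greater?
63.3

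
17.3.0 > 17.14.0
False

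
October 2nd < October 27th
True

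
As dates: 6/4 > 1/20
True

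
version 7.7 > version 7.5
True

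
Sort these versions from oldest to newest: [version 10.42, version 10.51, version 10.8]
[version 10.8, version 10.42, version 10.51]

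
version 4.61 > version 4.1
True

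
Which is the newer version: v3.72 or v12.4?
v12.4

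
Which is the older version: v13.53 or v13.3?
v13.3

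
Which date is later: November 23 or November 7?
November 23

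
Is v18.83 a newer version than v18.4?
Yes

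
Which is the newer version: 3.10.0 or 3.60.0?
3.60.0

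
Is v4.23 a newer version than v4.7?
Yes. Version numbers are compared segment by segment as integers, not as decimals: minor version 23 > 7, so v4.23 > v4.7 (even though the decimal 4.23 < 4.7).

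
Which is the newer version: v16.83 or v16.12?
v16.83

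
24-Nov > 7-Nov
True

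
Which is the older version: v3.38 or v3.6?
v3.6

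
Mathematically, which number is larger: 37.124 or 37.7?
37.7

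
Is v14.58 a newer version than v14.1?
Yes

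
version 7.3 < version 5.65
False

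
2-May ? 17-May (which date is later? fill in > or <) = <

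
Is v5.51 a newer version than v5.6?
Yes. Version numbers are compared segment by segment as integers, not as decimals: minor version 51 > 6, so v5.51 > v5.6 (even though the decimal 5.51 < 5.6).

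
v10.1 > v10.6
False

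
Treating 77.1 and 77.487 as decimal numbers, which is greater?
77.487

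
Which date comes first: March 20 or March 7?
March 7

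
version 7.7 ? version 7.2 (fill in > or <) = >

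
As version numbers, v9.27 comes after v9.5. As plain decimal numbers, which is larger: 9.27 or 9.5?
9.5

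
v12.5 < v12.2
False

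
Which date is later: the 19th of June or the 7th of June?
the 19th of June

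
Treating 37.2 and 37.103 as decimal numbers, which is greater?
37.2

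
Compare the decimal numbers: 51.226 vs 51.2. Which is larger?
51.226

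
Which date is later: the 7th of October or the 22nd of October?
the 22nd of October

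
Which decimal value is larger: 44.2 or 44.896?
44.896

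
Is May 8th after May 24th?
No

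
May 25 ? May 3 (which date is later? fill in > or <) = >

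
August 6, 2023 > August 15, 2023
False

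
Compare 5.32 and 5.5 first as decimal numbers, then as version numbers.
As decimals: 5.32 < 5.5. As versions: v5.32 > v5.5 (minor version 32 > 5).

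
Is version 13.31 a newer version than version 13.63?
No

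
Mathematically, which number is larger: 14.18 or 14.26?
14.26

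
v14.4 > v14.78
False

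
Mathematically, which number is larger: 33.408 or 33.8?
33.8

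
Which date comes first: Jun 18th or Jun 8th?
Jun 8th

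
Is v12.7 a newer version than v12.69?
No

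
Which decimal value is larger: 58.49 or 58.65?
58.65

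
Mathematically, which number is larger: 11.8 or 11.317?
11.8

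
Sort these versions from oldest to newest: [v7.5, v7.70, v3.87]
[v3.87, v7.5, v7.70]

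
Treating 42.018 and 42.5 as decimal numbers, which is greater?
42.5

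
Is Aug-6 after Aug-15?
No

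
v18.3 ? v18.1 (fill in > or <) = >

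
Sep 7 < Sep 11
True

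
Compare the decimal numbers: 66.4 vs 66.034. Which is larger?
66.4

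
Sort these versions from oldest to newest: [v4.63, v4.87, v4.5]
[v4.5, v4.63, v4.87]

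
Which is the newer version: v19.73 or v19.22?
v19.73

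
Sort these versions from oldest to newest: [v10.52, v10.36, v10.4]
[v10.4, v10.36, v10.52]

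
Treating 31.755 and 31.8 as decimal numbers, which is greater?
31.8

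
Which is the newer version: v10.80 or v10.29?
v10.80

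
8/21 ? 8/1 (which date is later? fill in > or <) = >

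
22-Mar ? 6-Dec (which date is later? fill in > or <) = <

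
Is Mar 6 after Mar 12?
No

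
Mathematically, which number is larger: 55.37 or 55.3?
55.37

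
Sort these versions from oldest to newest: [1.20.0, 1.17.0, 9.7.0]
[1.17.0, 1.20.0, 9.7.0]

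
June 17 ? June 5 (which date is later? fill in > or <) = >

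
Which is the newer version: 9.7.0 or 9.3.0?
9.7.0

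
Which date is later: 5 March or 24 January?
5 March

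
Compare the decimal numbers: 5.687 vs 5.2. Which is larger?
5.687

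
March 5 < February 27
False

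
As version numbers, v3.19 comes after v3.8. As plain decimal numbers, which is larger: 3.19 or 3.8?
3.8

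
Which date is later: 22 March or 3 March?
22 March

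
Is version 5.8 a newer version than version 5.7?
Yes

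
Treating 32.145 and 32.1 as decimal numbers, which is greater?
32.145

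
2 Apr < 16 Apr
True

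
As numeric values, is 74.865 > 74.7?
True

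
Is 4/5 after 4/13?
No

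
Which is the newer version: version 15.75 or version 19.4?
version 19.4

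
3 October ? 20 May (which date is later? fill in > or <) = >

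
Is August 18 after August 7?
Yes. Day 18 comes after day 7 in August — this is a date comparison, not a decimal one (the decimal 8.18 would be smaller than 8.7).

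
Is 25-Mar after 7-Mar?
Yes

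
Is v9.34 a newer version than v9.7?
Yes. Version numbers are compared segment by segment as integers, not as decimals: minor version 34 > 7, so v9.34 > v9.7 (even though the decimal 9.34 < 9.7).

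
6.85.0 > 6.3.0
True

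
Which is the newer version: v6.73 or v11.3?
v11.3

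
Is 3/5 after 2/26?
Yes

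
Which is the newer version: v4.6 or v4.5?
v4.6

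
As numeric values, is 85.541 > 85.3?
True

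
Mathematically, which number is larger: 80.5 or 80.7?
80.7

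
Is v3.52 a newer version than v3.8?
Yes. Version numbers are compared segment by segment as integers, not as decimals: minor version 52 > 8, so v3.52 > v3.8 (even though the decimal 3.52 < 3.8).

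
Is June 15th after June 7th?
Yes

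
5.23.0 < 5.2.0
False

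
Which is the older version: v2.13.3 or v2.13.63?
v2.13.3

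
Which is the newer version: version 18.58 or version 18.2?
version 18.58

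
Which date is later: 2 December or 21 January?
2 December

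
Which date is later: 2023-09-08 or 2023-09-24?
2023-09-24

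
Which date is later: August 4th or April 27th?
August 4th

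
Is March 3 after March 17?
No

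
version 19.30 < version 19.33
True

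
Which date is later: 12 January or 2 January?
12 January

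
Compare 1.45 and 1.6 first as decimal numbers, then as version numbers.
As decimals: 1.45 < 1.6. As versions: v1.45 > v1.6 (minor version 45 > 6).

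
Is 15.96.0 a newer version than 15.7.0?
Yes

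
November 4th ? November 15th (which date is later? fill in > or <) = <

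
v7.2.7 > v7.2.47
False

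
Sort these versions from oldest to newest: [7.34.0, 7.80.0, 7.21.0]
[7.21.0, 7.34.0, 7.80.0]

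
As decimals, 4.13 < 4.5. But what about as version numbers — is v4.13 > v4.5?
True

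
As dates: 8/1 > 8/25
False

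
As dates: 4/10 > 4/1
True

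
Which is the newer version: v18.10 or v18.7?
v18.10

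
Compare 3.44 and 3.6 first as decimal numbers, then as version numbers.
As decimals: 3.44 < 3.6. As versions: v3.44 > v3.6 (minor version 44 > 6).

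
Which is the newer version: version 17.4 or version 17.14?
version 17.14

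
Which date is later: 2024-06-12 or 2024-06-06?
2024-06-12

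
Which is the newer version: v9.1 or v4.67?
v9.1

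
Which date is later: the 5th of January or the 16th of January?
the 16th of January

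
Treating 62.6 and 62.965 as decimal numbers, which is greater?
62.965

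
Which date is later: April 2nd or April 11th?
April 11th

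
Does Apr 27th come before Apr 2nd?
No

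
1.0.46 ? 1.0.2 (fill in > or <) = >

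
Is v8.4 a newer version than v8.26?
No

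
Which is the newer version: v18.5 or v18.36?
v18.36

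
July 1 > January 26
True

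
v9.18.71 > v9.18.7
True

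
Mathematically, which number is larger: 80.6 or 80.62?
80.62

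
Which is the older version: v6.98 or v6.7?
v6.7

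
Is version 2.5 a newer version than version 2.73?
No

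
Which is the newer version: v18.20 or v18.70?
v18.70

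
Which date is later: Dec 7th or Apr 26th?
Dec 7th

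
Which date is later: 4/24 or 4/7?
4/24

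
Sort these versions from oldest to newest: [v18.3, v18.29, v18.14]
[v18.3, v18.14, v18.29]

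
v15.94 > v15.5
True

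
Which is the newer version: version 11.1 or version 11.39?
version 11.39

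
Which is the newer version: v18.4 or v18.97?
v18.97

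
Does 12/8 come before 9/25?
No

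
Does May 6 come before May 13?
Yes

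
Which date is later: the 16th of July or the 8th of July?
the 16th of July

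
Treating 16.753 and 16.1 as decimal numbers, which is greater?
16.753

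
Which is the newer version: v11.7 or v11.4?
v11.7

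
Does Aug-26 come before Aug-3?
No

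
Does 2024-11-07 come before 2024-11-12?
Yes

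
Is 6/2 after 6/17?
No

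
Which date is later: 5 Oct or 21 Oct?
21 Oct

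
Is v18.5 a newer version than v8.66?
Yes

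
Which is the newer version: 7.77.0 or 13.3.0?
13.3.0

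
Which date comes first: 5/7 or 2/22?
2/22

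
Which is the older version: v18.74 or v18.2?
v18.2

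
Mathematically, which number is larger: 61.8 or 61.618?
61.8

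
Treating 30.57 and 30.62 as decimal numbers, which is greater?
30.62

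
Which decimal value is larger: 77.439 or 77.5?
77.5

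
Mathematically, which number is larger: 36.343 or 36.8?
36.8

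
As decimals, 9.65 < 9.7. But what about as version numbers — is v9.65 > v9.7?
True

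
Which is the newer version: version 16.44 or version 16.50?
version 16.50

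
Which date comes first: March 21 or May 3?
March 21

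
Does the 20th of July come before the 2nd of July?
No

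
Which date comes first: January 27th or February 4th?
January 27th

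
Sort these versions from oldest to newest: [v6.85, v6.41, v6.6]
[v6.6, v6.41, v6.85]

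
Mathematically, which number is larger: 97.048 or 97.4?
97.4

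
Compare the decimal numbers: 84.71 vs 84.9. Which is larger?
84.9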